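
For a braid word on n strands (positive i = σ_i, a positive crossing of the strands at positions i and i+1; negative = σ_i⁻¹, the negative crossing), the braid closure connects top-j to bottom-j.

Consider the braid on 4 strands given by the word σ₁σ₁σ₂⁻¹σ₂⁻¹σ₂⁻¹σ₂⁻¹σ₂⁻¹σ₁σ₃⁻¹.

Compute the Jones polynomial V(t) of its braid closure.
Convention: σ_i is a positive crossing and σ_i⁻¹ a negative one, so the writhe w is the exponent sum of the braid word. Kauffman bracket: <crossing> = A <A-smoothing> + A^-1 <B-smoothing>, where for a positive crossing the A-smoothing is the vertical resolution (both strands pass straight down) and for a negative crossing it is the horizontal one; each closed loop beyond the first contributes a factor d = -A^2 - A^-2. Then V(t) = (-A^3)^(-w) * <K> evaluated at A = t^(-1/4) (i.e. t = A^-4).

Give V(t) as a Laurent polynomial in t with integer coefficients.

The presented braid s1 s1 s2^-1 s2^-1 s2^-1 s2^-1 s2^-1 s1 s3^-1 on 4 strands reduces by inverse Markov moves (closure unchanged at each step):
  Destabilize: the word has the form β·s3^-1 where s3^-1 occurs only as the final letter (β ∈ B_3); drop it and the last strand → 3 strands.
Reduced to β = s1 s1 s2^-1 s2^-1 s2^-1 s2^-1 s2^-1 s1 on 3 strands, 8 crossings.
Compute on β:
Braid: s1 s1 s2^-1 s2^-1 s2^-1 s2^-1 s2^-1 s1 on 3 strands, 8 crossings.
Writhe w = (#positive) - (#negative) = 3 - 5 = -2.
Enumerate smoothing states for the bracket polynomial. There are 2^8 = 256 states.
Smooth each crossing (0=||, 1=⌣⌢); contribution A^(Σ sign_k(1-2s_k)) * d^(L-1).
Tabulate the states by total A-exponent and number of loops L (A-exp: L × count):
  A^8: L=6 ×1
  A^6: L=5 ×8
  A^4: L=4 ×25, L=6 ×3
  A^2: L=3 ×40, L=5 ×15, L=7 ×1
  A^0: L=2 ×35, L=4 ×30, L=6 ×5
  A^-2: L=1 ×15, L=3 ×31, L=5 ×10
  A^-4: L=2 ×18, L=4 ×10
  A^-6: L=3 ×8
  A^-8: L=4 ×1
Each group contributes A^e * Σ count * d^(L-1):
Powers of d = -A^2 - A^-2: d^2 = A^4 + 2 + A^-4; d^3 = -A^6 - 3*A^2 - 3*A^-2 - A^-6; d^4 = A^8 + 4*A^4 + 6 + 4*A^-4 + A^-8; d^5 = -A^10 - 5*A^6 - 10*A^2 - 10*A^-2 - 5*A^-6 - A^-10; d^6 = A^12 + 6*A^8 + 15*A^4 + 20 + 15*A^-4 + 6*A^-8 + A^-12.
  A^8 * (d^5) = -A^18 - 5*A^14 - 10*A^10 - 10*A^6 - 5*A^2 - A^-2
  A^6 * (8*d^4) = 8*A^14 + 32*A^10 + 48*A^6 + 32*A^2 + 8*A^-2
  A^4 * (25*d^3 + 3*d^5) = -3*A^14 - 40*A^10 - 105*A^6 - 105*A^2 - 40*A^-2 - 3*A^-6
  A^2 * (40*d^2 + 15*d^4 + d^6) = A^14 + 21*A^10 + 115*A^6 + 190*A^2 + 115*A^-2 + 21*A^-6 + A^-10
  A^0 * (35*d + 30*d^3 + 5*d^5) = -5*A^10 - 55*A^6 - 175*A^2 - 175*A^-2 - 55*A^-6 - 5*A^-10
  A^-2 * (15 + 31*d^2 + 10*d^4) = 10*A^6 + 71*A^2 + 137*A^-2 + 71*A^-6 + 10*A^-10
  A^-4 * (18*d + 10*d^3) = -10*A^2 - 48*A^-2 - 48*A^-6 - 10*A^-10
  A^-6 * (8*d^2) = 8*A^-2 + 16*A^-6 + 8*A^-10
  A^-8 * (d^3) = -A^-2 - 3*A^-6 - 3*A^-10 - A^-14
Summing the groups: <K> = -A^18 + A^14 - 2*A^10 + 3*A^6 - 2*A^2 + 3*A^-2 - A^-6 + A^-10 - A^-14
Normalise by the writhe: (-A^3)^(-w) = (-A^3)^(2) = A^6, so f(A) = A^6 * <K> = -A^24 + A^20 - 2*A^16 + 3*A^12 - 2*A^8 + 3*A^4 - 1 + A^-4 - A^-8.
Substitute A = t^(-1/4), i.e. A^e → t^(-e/4): V(t) = -t^2 + t - 1 + 3*t^-1 - 2*t^-2 + 3*t^-3 - 2*t^-4 + t^-5 - t^-6

Answer: -t^2 + t - 1 + 3*t^-1 - 2*t^-2 + 3*t^-3 - 2*t^-4 + t^-5 - t^-6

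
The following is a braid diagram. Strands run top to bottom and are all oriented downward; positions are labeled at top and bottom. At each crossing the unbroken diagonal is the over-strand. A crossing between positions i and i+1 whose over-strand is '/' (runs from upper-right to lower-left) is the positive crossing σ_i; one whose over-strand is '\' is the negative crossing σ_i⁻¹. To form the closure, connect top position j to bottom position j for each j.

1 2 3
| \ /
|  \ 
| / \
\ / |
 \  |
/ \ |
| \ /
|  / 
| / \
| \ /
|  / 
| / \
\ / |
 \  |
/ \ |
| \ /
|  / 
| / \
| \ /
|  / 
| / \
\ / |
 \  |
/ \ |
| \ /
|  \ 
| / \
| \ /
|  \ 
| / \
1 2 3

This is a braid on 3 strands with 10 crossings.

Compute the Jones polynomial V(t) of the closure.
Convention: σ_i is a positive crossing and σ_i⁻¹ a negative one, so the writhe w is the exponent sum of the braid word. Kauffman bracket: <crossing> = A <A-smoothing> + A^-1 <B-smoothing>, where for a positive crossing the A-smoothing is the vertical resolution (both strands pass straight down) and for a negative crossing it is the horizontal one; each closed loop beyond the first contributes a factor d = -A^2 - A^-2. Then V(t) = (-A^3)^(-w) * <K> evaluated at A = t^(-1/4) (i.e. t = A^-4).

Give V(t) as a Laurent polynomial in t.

Reading the diagram top to bottom ('/'-over between positions i,i+1 = s_i, '\'-over = s_i^-1): braid word = s2^-1 s1^-1 s2 s2 s1^-1 s2 s2 s1^-1 s2^-1 s2^-1.
Braid: s2^-1 s1^-1 s2 s2 s1^-1 s2 s2 s1^-1 s2^-1 s2^-1 on 3 strands, 10 crossings.
Writhe w = (#positive) - (#negative) = 4 - 6 = -2.
State-sum expansion of <K>. There are 2^10 = 1024 states.
For each crossing: s=0 is the vertical smoothing, s=1 horizontal. Crossing k contributes A^(sign_k * (1 - 2*s_k)); loop factor d = -A^2 - A^-2.
Tabulate the states by total A-exponent and number of loops L (A-exp: L × count):
  A^10: L=5 ×1
  A^8: L=4 ×10
  A^6: L=3 ×39, L=5 ×6
  A^4: L=2 ×66, L=4 ×52, L=6 ×2
  A^2: L=1 ×45, L=3 ×124, L=5 ×41
  A^0: L=2 ×118, L=4 ×113, L=6 ×21
  A^-2: L=1 ×20, L=3 ×120, L=5 ×63, L=7 ×7
  A^-4: L=2 ×30, L=4 ×68, L=6 ×21, L=8 ×1
  A^-6: L=3 ×20, L=5 ×22, L=7 ×3
  A^-8: L=4 ×7, L=6 ×3
  A^-10: L=5 ×1
Each group contributes A^e * Σ count * d^(L-1):
Powers of d = -A^2 - A^-2: d^2 = A^4 + 2 + A^-4; d^3 = -A^6 - 3*A^2 - 3*A^-2 - A^-6; d^4 = A^8 + 4*A^4 + 6 + 4*A^-4 + A^-8; d^5 = -A^10 - 5*A^6 - 10*A^2 - 10*A^-2 - 5*A^-6 - A^-10; d^6 = A^12 + 6*A^8 + 15*A^4 + 20 + 15*A^-4 + 6*A^-8 + A^-12; d^7 = -A^14 - 7*A^10 - 21*A^6 - 35*A^2 - 35*A^-2 - 21*A^-6 - 7*A^-10 - A^-14.
  A^10 * (d^4) = A^18 + 4*A^14 + 6*A^10 + 4*A^6 + A^2
  A^8 * (10*d^3) = -10*A^14 - 30*A^10 - 30*A^6 - 10*A^2
  A^6 * (39*d^2 + 6*d^4) = 6*A^14 + 63*A^10 + 114*A^6 + 63*A^2 + 6*A^-2
  A^4 * (66*d + 52*d^3 + 2*d^5) = -2*A^14 - 62*A^10 - 242*A^6 - 242*A^2 - 62*A^-2 - 2*A^-6
  A^2 * (45 + 124*d^2 + 41*d^4) = 41*A^10 + 288*A^6 + 539*A^2 + 288*A^-2 + 41*A^-6
  A^0 * (118*d + 113*d^3 + 21*d^5) = -21*A^10 - 218*A^6 - 667*A^2 - 667*A^-2 - 218*A^-6 - 21*A^-10
  A^-2 * (20 + 120*d^2 + 63*d^4 + 7*d^6) = 7*A^10 + 105*A^6 + 477*A^2 + 778*A^-2 + 477*A^-6 + 105*A^-10 + 7*A^-14
  A^-4 * (30*d + 68*d^3 + 21*d^5 + d^7) = -A^10 - 28*A^6 - 194*A^2 - 479*A^-2 - 479*A^-6 - 194*A^-10 - 28*A^-14 - A^-18
  A^-6 * (20*d^2 + 22*d^4 + 3*d^6) = 3*A^6 + 40*A^2 + 153*A^-2 + 232*A^-6 + 153*A^-10 + 40*A^-14 + 3*A^-18
  A^-8 * (7*d^3 + 3*d^5) = -3*A^2 - 22*A^-2 - 51*A^-6 - 51*A^-10 - 22*A^-14 - 3*A^-18
  A^-10 * (d^4) = A^-2 + 4*A^-6 + 6*A^-10 + 4*A^-14 + A^-18
Summing the groups: <K> = A^18 - 2*A^14 + 3*A^10 - 4*A^6 + 4*A^2 - 4*A^-2 + 4*A^-6 - 2*A^-10 + A^-14
Normalise by the writhe: (-A^3)^(-w) = (-A^3)^(2) = A^6, so f(A) = A^6 * <K> = A^24 - 2*A^20 + 3*A^16 - 4*A^12 + 4*A^8 - 4*A^4 + 4 - 2*A^-4 + A^-8.
Substitute A = t^(-1/4), i.e. A^e → t^(-e/4): V(t) = t^2 - 2*t + 4 - 4*t^-1 + 4*t^-2 - 4*t^-3 + 3*t^-4 - 2*t^-5 + t^-6

Answer: t^2 - 2*t + 4 - 4*t^-1 + 4*t^-2 - 4*t^-3 + 3*t^-4 - 2*t^-5 + t^-6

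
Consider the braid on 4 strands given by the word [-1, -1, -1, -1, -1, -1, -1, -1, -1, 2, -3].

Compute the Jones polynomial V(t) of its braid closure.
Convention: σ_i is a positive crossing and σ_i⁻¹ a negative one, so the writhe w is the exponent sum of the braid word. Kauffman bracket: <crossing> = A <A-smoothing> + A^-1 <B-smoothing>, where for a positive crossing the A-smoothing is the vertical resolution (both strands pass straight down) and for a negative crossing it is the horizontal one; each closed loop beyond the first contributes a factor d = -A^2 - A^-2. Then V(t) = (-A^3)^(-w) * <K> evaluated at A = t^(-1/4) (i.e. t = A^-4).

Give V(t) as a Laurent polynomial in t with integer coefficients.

t^-4 + t^-6 - t^-7 + t^-8 - t^-9 + t^-10 - t^-11 + t^-12 - t^-13

Derivation:
The presented braid s1^-1 s1^-1 s1^-1 s1^-1 s1^-1 s1^-1 s1^-1 s1^-1 s1^-1 s2 s3^-1 on 4 strands reduces by inverse Markov moves (closure unchanged at each step):
  Destabilize: the word has the form β·s3^-1 where s3^-1 occurs only as the final letter (β ∈ B_3); drop it and the last strand → 3 strands.
  Destabilize: the word has the form β·s2 where s2 occurs only as the final letter (β ∈ B_2); drop it and the last strand → 2 strands.
Reduced to β = s1^-1 s1^-1 s1^-1 s1^-1 s1^-1 s1^-1 s1^-1 s1^-1 s1^-1 on 2 strands, 9 crossings.
Compute on β:
Braid: s1^-1 s1^-1 s1^-1 s1^-1 s1^-1 s1^-1 s1^-1 s1^-1 s1^-1 on 2 strands, 9 crossings.
Writhe w = (#positive) - (#negative) = 0 - 9 = -9.
State-sum expansion of <K>. There are 2^9 = 512 states.
Smooth each crossing (0=||, 1=⌣⌢); contribution A^(Σ sign_k(1-2s_k)) * d^(L-1).
Tabulate the states by total A-exponent and number of loops L (A-exp: L × count):
  A^9: L=9 ×1
  A^7: L=8 ×9
  A^5: L=7 ×36
  A^3: L=6 ×84
  A^1: L=5 ×126
  A^-1: L=4 ×126
  A^-3: L=3 ×84
  A^-5: L=2 ×36
  A^-7: L=1 ×9
  A^-9: L=2 ×1
Each group contributes A^e * Σ count * d^(L-1):
Powers of d = -A^2 - A^-2: d^2 = A^4 + 2 + A^-4; d^3 = -A^6 - 3*A^2 - 3*A^-2 - A^-6; d^4 = A^8 + 4*A^4 + 6 + 4*A^-4 + A^-8; d^5 = -A^10 - 5*A^6 - 10*A^2 - 10*A^-2 - 5*A^-6 - A^-10; d^6 = A^12 + 6*A^8 + 15*A^4 + 20 + 15*A^-4 + 6*A^-8 + A^-12; d^7 = -A^14 - 7*A^10 - 21*A^6 - 35*A^2 - 35*A^-2 - 21*A^-6 - 7*A^-10 - A^-14; d^8 = A^16 + 8*A^12 + 28*A^8 + 56*A^4 + 70 + 56*A^-4 + 28*A^-8 + 8*A^-12 + A^-16.
  A^9 * (d^8) = A^25 + 8*A^21 + 28*A^17 + 56*A^13 + 70*A^9 + 56*A^5 + 28*A + 8*A^-3 + A^-7
  A^7 * (9*d^7) = -9*A^21 - 63*A^17 - 189*A^13 - 315*A^9 - 315*A^5 - 189*A - 63*A^-3 - 9*A^-7
  A^5 * (36*d^6) = 36*A^17 + 216*A^13 + 540*A^9 + 720*A^5 + 540*A + 216*A^-3 + 36*A^-7
  A^3 * (84*d^5) = -84*A^13 - 420*A^9 - 840*A^5 - 840*A - 420*A^-3 - 84*A^-7
  A^1 * (126*d^4) = 126*A^9 + 504*A^5 + 756*A + 504*A^-3 + 126*A^-7
  A^-1 * (126*d^3) = -126*A^5 - 378*A - 378*A^-3 - 126*A^-7
  A^-3 * (84*d^2) = 84*A + 168*A^-3 + 84*A^-7
  A^-5 * (36*d) = -36*A^-3 - 36*A^-7
  A^-7 * (9) = 9*A^-7
  A^-9 * (d) = -A^-7 - A^-11
Summing the groups: <K> = A^25 - A^21 + A^17 - A^13 + A^9 - A^5 + A - A^-3 - A^-11
Normalise by the writhe: (-A^3)^(-w) = (-A^3)^(9) = -A^27, so f(A) = -A^27 * <K> = -A^52 + A^48 - A^44 + A^40 - A^36 + A^32 - A^28 + A^24 + A^16.
Substitute A = t^(-1/4), i.e. A^e → t^(-e/4): V(t) = t^-4 + t^-6 - t^-7 + t^-8 - t^-9 + t^-10 - t^-11 + t^-12 - t^-13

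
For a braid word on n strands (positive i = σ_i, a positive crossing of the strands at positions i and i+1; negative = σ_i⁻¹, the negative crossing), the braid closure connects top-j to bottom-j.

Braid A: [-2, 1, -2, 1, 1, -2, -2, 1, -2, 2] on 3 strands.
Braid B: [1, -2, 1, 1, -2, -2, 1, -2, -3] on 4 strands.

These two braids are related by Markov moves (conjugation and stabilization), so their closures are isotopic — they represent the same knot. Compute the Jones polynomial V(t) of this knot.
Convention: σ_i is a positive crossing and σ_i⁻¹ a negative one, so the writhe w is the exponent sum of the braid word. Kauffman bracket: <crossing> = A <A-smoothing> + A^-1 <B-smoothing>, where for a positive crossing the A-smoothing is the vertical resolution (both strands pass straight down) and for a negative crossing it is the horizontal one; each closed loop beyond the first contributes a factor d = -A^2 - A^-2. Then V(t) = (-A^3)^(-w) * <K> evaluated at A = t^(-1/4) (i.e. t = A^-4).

Markov-equivalent braids have isotopic closures, hence identical knot invariants. Strip the Markov moves from each word to reach a common short braid β, then compute V(t) once on β.
Braid A: s2^-1 s1 s2^-1 s1 s1 s2^-1 s2^-1 s1 s2^-1 s2 on 3 strands reduces by inverse Markov moves (closure unchanged at each step):
  Deconjugate: the word is γ·β·γ⁻¹ with γ = s2^-1 (prefix) and γ⁻¹ = s2 (suffix); strip both.
Reduced to β = s1 s2^-1 s1 s1 s2^-1 s2^-1 s1 s2^-1 on 3 strands, 8 crossings.
Braid B: s1 s2^-1 s1 s1 s2^-1 s2^-1 s1 s2^-1 s3^-1 on 4 strands reduces by inverse Markov moves (closure unchanged at each step):
  Destabilize: the word has the form β·s3^-1 where s3^-1 occurs only as the final letter (β ∈ B_3); drop it and the last strand → 3 strands.
Reduced to β = s1 s2^-1 s1 s1 s2^-1 s2^-1 s1 s2^-1 on 3 strands, 8 crossings.
Both give the same β = s1 s2^-1 s1 s1 s2^-1 s2^-1 s1 s2^-1 on 3 strands, so one state sum suffices:
Braid: s1 s2^-1 s1 s1 s2^-1 s2^-1 s1 s2^-1 on 3 strands, 8 crossings.
Writhe w = (#positive) - (#negative) = 4 - 4 = 0.
State-sum expansion of <K>. There are 2^8 = 256 states.
Each crossing splits two ways (0=vertical, 1=horizontal). The state's weight is A^(#A-smoothings - #B-smoothings) * d^(loops - 1).
Tabulate the states by total A-exponent and number of loops L (A-exp: L × count):
  A^8: L=5 ×1
  A^6: L=4 ×8
  A^4: L=3 ×27, L=5 ×1
  A^2: L=2 ×47, L=4 ×9
  A^0: L=1 ×37, L=3 ×32, L=5 ×1
  A^-2: L=2 ×47, L=4 ×9
  A^-4: L=3 ×27, L=5 ×1
  A^-6: L=4 ×8
  A^-8: L=5 ×1
Each group contributes A^e * Σ count * d^(L-1):
Powers of d = -A^2 - A^-2: d^2 = A^4 + 2 + A^-4; d^3 = -A^6 - 3*A^2 - 3*A^-2 - A^-6; d^4 = A^8 + 4*A^4 + 6 + 4*A^-4 + A^-8.
  A^8 * (d^4) = A^16 + 4*A^12 + 6*A^8 + 4*A^4 + 1
  A^6 * (8*d^3) = -8*A^12 - 24*A^8 - 24*A^4 - 8
  A^4 * (27*d^2 + d^4) = A^12 + 31*A^8 + 60*A^4 + 31 + A^-4
  A^2 * (47*d + 9*d^3) = -9*A^8 - 74*A^4 - 74 - 9*A^-4
  A^0 * (37 + 32*d^2 + d^4) = A^8 + 36*A^4 + 107 + 36*A^-4 + A^-8
  A^-2 * (47*d + 9*d^3) = -9*A^4 - 74 - 74*A^-4 - 9*A^-8
  A^-4 * (27*d^2 + d^4) = A^4 + 31 + 60*A^-4 + 31*A^-8 + A^-12
  A^-6 * (8*d^3) = -8 - 24*A^-4 - 24*A^-8 - 8*A^-12
  A^-8 * (d^4) = 1 + 4*A^-4 + 6*A^-8 + 4*A^-12 + A^-16
Summing the groups: <K> = A^16 - 3*A^12 + 5*A^8 - 6*A^4 + 7 - 6*A^-4 + 5*A^-8 - 3*A^-12 + A^-16
Normalise by the writhe: (-A^3)^(-w) = (-A^3)^(0) = 1, so f(A) = 1 * <K> = A^16 - 3*A^12 + 5*A^8 - 6*A^4 + 7 - 6*A^-4 + 5*A^-8 - 3*A^-12 + A^-16.
Substitute A = t^(-1/4), i.e. A^e → t^(-e/4): V(t) = t^4 - 3*t^3 + 5*t^2 - 6*t + 7 - 6*t^-1 + 5*t^-2 - 3*t^-3 + t^-4

Answer: t^4 - 3*t^3 + 5*t^2 - 6*t + 7 - 6*t^-1 + 5*t^-2 - 3*t^-3 + t^-4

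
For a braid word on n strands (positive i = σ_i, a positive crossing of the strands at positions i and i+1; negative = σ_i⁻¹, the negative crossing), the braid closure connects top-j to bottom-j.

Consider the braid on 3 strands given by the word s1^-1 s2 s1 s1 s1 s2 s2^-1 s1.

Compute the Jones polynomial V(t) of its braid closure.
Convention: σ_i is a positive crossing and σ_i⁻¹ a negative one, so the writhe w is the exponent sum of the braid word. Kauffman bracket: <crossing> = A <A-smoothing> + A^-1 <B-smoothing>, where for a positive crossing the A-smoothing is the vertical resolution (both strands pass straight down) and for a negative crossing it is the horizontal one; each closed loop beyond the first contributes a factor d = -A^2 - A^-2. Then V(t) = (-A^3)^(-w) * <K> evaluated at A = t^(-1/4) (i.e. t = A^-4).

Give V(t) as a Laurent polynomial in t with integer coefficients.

-t^4 + t^3 + t

Derivation:
The presented braid s1^-1 s2 s1 s1 s1 s2 s2^-1 s1 on 3 strands reduces by inverse Markov moves (closure unchanged at each step):
  Deconjugate: the word is γ·β·γ⁻¹ with γ = s1^-1 s2 (prefix) and γ⁻¹ = s2^-1 s1 (suffix); strip both.
  Destabilize: the word has the form β·s2 where s2 occurs only as the final letter (β ∈ B_2); drop it and the last strand → 2 strands.
Reduced to β = s1 s1 s1 on 2 strands, 3 crossings.
Compute on β:
Braid: s1 s1 s1 on 2 strands, 3 crossings.
Writhe w = (#positive) - (#negative) = 3 - 0 = 3.
Enumerate smoothing states for the bracket polynomial. There are 2^3 = 8 states.
Smooth each crossing (0=||, 1=⌣⌢); contribution A^(Σ sign_k(1-2s_k)) * d^(L-1).
  state 000: A-exp=+3, loops=2, term = A^3 * d^1
  state 001: A-exp=+1, loops=1, term = A^1 * d^0
  state 010: A-exp=+1, loops=1, term = A^1 * d^0
  state 011: A-exp=-1, loops=2, term = A^-1 * d^1
  state 100: A-exp=+1, loops=1, term = A^1 * d^0
  state 101: A-exp=-1, loops=2, term = A^-1 * d^1
  state 110: A-exp=-1, loops=2, term = A^-1 * d^1
  state 111: A-exp=-3, loops=3, term = A^-3 * d^2
Collect the terms by A-exponent (count of states per loop number):
Powers of d = -A^2 - A^-2: d^2 = A^4 + 2 + A^-4.
  A^3 * (d) = -A^5 - A
  A^1 * (3) = 3*A
  A^-1 * (3*d) = -3*A - 3*A^-3
  A^-3 * (d^2) = A + 2*A^-3 + A^-7
Summing the groups: <K> = -A^5 - A^-3 + A^-7
Normalise by the writhe: (-A^3)^(-w) = (-A^3)^(-3) = -A^-9, so f(A) = -A^-9 * <K> = A^-4 + A^-12 - A^-16.
Substitute A = t^(-1/4), i.e. A^e → t^(-e/4): V(t) = -t^4 + t^3 + t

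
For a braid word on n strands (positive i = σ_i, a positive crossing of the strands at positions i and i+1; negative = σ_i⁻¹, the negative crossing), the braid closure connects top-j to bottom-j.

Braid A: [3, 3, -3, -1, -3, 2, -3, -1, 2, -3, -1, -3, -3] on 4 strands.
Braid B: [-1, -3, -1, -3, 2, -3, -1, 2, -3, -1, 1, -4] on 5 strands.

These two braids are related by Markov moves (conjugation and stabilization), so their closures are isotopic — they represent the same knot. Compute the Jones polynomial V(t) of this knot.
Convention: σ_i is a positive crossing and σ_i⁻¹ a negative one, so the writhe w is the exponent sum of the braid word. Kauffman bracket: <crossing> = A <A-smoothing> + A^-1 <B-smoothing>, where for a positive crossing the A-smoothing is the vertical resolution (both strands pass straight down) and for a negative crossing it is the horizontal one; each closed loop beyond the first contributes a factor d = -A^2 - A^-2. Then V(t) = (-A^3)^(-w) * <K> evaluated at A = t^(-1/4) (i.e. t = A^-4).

1 - 2*t^-1 + 4*t^-2 - 5*t^-3 + 7*t^-4 - 7*t^-5 + 6*t^-6 - 5*t^-7 + 3*t^-8 - t^-9

Derivation:
Markov-equivalent braids have isotopic closures, hence identical knot invariants. Strip the Markov moves from each word to reach a common short braid β, then compute V(t) once on β.
Braid A: s3 s3 s3^-1 s1^-1 s3^-1 s2 s3^-1 s1^-1 s2 s3^-1 s1^-1 s3^-1 s3^-1 on 4 strands reduces by inverse Markov moves (closure unchanged at each step):
  Deconjugate: the word is γ·β·γ⁻¹ with γ = s3 s3 (prefix) and γ⁻¹ = s3^-1 s3^-1 (suffix); strip both.
Reduced to β = s3^-1 s1^-1 s3^-1 s2 s3^-1 s1^-1 s2 s3^-1 s1^-1 on 4 strands, 9 crossings.
Braid B: s1^-1 s3^-1 s1^-1 s3^-1 s2 s3^-1 s1^-1 s2 s3^-1 s1^-1 s1 s4^-1 on 5 strands reduces by inverse Markov moves (closure unchanged at each step):
  Destabilize: the word has the form β·s4^-1 where s4^-1 occurs only as the final letter (β ∈ B_4); drop it and the last strand → 4 strands.
  Deconjugate: the word is γ·β·γ⁻¹ with γ = s1^-1 (prefix) and γ⁻¹ = s1 (suffix); strip both.
Reduced to β = s3^-1 s1^-1 s3^-1 s2 s3^-1 s1^-1 s2 s3^-1 s1^-1 on 4 strands, 9 crossings.
Both give the same β = s3^-1 s1^-1 s3^-1 s2 s3^-1 s1^-1 s2 s3^-1 s1^-1 on 4 strands, so one state sum suffices:
Braid: s3^-1 s1^-1 s3^-1 s2 s3^-1 s1^-1 s2 s3^-1 s1^-1 on 4 strands, 9 crossings.
Writhe w = (#positive) - (#negative) = 2 - 7 = -5.
Enumerate smoothing states for the bracket polynomial. There are 2^9 = 512 states.
For each crossing: s=0 is the vertical smoothing, s=1 horizontal. Crossing k contributes A^(sign_k * (1 - 2*s_k)); loop factor d = -A^2 - A^-2.
Tabulate the states by total A-exponent and number of loops L (A-exp: L × count):
  A^9: L=7 ×1
  A^7: L=6 ×9
  A^5: L=5 ×36
  A^3: L=4 ×83, L=6 ×1
  A^1: L=3 ×118, L=5 ×8
  A^-1: L=2 ×100, L=4 ×26
  A^-3: L=1 ×41, L=3 ×42, L=5 ×1
  A^-5: L=2 ×31, L=4 ×5
  A^-7: L=3 ×9
  A^-9: L=4 ×1
Each group contributes A^e * Σ count * d^(L-1):
Powers of d = -A^2 - A^-2: d^2 = A^4 + 2 + A^-4; d^3 = -A^6 - 3*A^2 - 3*A^-2 - A^-6; d^4 = A^8 + 4*A^4 + 6 + 4*A^-4 + A^-8; d^5 = -A^10 - 5*A^6 - 10*A^2 - 10*A^-2 - 5*A^-6 - A^-10; d^6 = A^12 + 6*A^8 + 15*A^4 + 20 + 15*A^-4 + 6*A^-8 + A^-12.
  A^9 * (d^6) = A^21 + 6*A^17 + 15*A^13 + 20*A^9 + 15*A^5 + 6*A + A^-3
  A^7 * (9*d^5) = -9*A^17 - 45*A^13 - 90*A^9 - 90*A^5 - 45*A - 9*A^-3
  A^5 * (36*d^4) = 36*A^13 + 144*A^9 + 216*A^5 + 144*A + 36*A^-3
  A^3 * (83*d^3 + d^5) = -A^13 - 88*A^9 - 259*A^5 - 259*A - 88*A^-3 - A^-7
  A^1 * (118*d^2 + 8*d^4) = 8*A^9 + 150*A^5 + 284*A + 150*A^-3 + 8*A^-7
  A^-1 * (100*d + 26*d^3) = -26*A^5 - 178*A - 178*A^-3 - 26*A^-7
  A^-3 * (41 + 42*d^2 + d^4) = A^5 + 46*A + 131*A^-3 + 46*A^-7 + A^-11
  A^-5 * (31*d + 5*d^3) = -5*A - 46*A^-3 - 46*A^-7 - 5*A^-11
  A^-7 * (9*d^2) = 9*A^-3 + 18*A^-7 + 9*A^-11
  A^-9 * (d^3) = -A^-3 - 3*A^-7 - 3*A^-11 - A^-15
Summing the groups: <K> = A^21 - 3*A^17 + 5*A^13 - 6*A^9 + 7*A^5 - 7*A + 5*A^-3 - 4*A^-7 + 2*A^-11 - A^-15
Normalise by the writhe: (-A^3)^(-w) = (-A^3)^(5) = -A^15, so f(A) = -A^15 * <K> = -A^36 + 3*A^32 - 5*A^28 + 6*A^24 - 7*A^20 + 7*A^16 - 5*A^12 + 4*A^8 - 2*A^4 + 1.
Substitute A = t^(-1/4), i.e. A^e → t^(-e/4): V(t) = 1 - 2*t^-1 + 4*t^-2 - 5*t^-3 + 7*t^-4 - 7*t^-5 + 6*t^-6 - 5*t^-7 + 3*t^-8 - t^-9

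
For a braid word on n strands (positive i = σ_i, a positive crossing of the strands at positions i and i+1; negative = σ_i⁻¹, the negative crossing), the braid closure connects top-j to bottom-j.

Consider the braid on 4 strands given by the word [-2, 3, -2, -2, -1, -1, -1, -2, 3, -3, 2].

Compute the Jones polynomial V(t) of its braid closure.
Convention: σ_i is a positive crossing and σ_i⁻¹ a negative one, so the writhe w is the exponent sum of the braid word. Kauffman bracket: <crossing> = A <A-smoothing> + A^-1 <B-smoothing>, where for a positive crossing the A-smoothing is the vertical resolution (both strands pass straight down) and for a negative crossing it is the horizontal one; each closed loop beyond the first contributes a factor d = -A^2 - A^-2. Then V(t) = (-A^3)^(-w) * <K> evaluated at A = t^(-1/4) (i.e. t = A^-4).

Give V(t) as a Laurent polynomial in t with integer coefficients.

t^-2 + 2*t^-4 - 2*t^-5 + t^-6 - 2*t^-7 + t^-8

Derivation:
The presented braid s2^-1 s3 s2^-1 s2^-1 s1^-1 s1^-1 s1^-1 s2^-1 s3 s3^-1 s2 on 4 strands reduces by inverse Markov moves (closure unchanged at each step):
  Deconjugate: the word is γ·β·γ⁻¹ with γ = s2^-1 s3 (prefix) and γ⁻¹ = s3^-1 s2 (suffix); strip both.
  Destabilize: the word has the form β·s3 where s3 occurs only as the final letter (β ∈ B_3); drop it and the last strand → 3 strands.
Reduced to β = s2^-1 s2^-1 s1^-1 s1^-1 s1^-1 s2^-1 on 3 strands, 6 crossings.
Compute on β:
Braid: s2^-1 s2^-1 s1^-1 s1^-1 s1^-1 s2^-1 on 3 strands, 6 crossings.
Writhe w = (#positive) - (#negative) = 0 - 6 = -6.
Computing the Kauffman bracket via state sum. There are 2^6 = 64 states.
Each crossing splits two ways (0=vertical, 1=horizontal). The state's weight is A^(#A-smoothings - #B-smoothings) * d^(loops - 1).
Tabulate the states by total A-exponent and number of loops L (A-exp: L × count):
  A^6: L=5 ×1
  A^4: L=4 ×6
  A^2: L=3 ×15
  A^0: L=2 ×18, L=4 ×2
  A^-2: L=1 ×9, L=3 ×6
  A^-4: L=2 ×6
  A^-6: L=3 ×1
Each group contributes A^e * Σ count * d^(L-1):
Powers of d = -A^2 - A^-2: d^2 = A^4 + 2 + A^-4; d^3 = -A^6 - 3*A^2 - 3*A^-2 - A^-6; d^4 = A^8 + 4*A^4 + 6 + 4*A^-4 + A^-8.
  A^6 * (d^4) = A^14 + 4*A^10 + 6*A^6 + 4*A^2 + A^-2
  A^4 * (6*d^3) = -6*A^10 - 18*A^6 - 18*A^2 - 6*A^-2
  A^2 * (15*d^2) = 15*A^6 + 30*A^2 + 15*A^-2
  A^0 * (18*d + 2*d^3) = -2*A^6 - 24*A^2 - 24*A^-2 - 2*A^-6
  A^-2 * (9 + 6*d^2) = 6*A^2 + 21*A^-2 + 6*A^-6
  A^-4 * (6*d) = -6*A^-2 - 6*A^-6
  A^-6 * (d^2) = A^-2 + 2*A^-6 + A^-10
Summing the groups: <K> = A^14 - 2*A^10 + A^6 - 2*A^2 + 2*A^-2 + A^-10
Normalise by the writhe: (-A^3)^(-w) = (-A^3)^(6) = A^18, so f(A) = A^18 * <K> = A^32 - 2*A^28 + A^24 - 2*A^20 + 2*A^16 + A^8.
Substitute A = t^(-1/4), i.e. A^e → t^(-e/4): V(t) = t^-2 + 2*t^-4 - 2*t^-5 + t^-6 - 2*t^-7 + t^-8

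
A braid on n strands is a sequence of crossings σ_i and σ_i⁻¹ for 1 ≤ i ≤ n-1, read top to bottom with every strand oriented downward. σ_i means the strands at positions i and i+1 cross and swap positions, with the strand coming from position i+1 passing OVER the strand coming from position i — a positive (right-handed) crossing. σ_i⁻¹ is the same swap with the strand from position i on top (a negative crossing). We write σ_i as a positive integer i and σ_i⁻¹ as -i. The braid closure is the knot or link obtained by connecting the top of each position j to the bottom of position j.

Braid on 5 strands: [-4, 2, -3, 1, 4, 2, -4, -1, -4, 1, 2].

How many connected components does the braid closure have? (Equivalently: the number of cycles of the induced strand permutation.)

Track the strand permutation on 5 strands, starting from identity.
  step 1: s4^-1 swaps positions 4,5 -> [1 2 3 5 4]
  step 2: s2 swaps positions 2,3 -> [1 3 2 5 4]
  step 3: s3^-1 swaps positions 3,4 -> [1 3 5 2 4]
  step 4: s1 swaps positions 1,2 -> [3 1 5 2 4]
  step 5: s4 swaps positions 4,5 -> [3 1 5 4 2]
  step 6: s2 swaps positions 2,3 -> [3 5 1 4 2]
  step 7: s4^-1 swaps positions 4,5 -> [3 5 1 2 4]
  step 8: s1^-1 swaps positions 1,2 -> [5 3 1 2 4]
  step 9: s4^-1 swaps positions 4,5 -> [5 3 1 4 2]
  step 10: s1 swaps positions 1,2 -> [3 5 1 4 2]
  step 11: s2 swaps positions 2,3 -> [3 1 5 4 2]
Final permutation (position -> original strand): [3 1 5 4 2]
Closure components = cycle count of this permutation = 2.

Answer: 2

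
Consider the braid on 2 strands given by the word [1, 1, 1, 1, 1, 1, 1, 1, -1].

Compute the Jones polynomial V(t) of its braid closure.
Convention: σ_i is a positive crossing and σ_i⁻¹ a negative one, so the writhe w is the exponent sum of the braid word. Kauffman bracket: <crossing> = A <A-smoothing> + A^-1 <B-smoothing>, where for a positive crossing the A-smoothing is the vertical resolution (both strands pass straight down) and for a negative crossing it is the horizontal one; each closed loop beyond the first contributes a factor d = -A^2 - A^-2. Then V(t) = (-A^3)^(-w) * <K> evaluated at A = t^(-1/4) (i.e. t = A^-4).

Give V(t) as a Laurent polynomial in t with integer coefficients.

The presented braid s1 s1 s1 s1 s1 s1 s1 s1 s1^-1 on 2 strands reduces by inverse Markov moves (closure unchanged at each step):
  Deconjugate: the word is γ·β·γ⁻¹ with γ = s1 (prefix) and γ⁻¹ = s1^-1 (suffix); strip both.
Reduced to β = s1 s1 s1 s1 s1 s1 s1 on 2 strands, 7 crossings.
Compute on β:
Braid: s1 s1 s1 s1 s1 s1 s1 on 2 strands, 7 crossings.
Writhe w = (#positive) - (#negative) = 7 - 0 = 7.
Enumerate smoothing states for the bracket polynomial. There are 2^7 = 128 states.
For each crossing: s=0 is the vertical smoothing, s=1 horizontal. Crossing k contributes A^(sign_k * (1 - 2*s_k)); loop factor d = -A^2 - A^-2.
Tabulate the states by total A-exponent and number of loops L (A-exp: L × count):
  A^7: L=2 ×1
  A^5: L=1 ×7
  A^3: L=2 ×21
  A^1: L=3 ×35
  A^-1: L=4 ×35
  A^-3: L=5 ×21
  A^-5: L=6 ×7
  A^-7: L=7 ×1
Each group contributes A^e * Σ count * d^(L-1):
Powers of d = -A^2 - A^-2: d^2 = A^4 + 2 + A^-4; d^3 = -A^6 - 3*A^2 - 3*A^-2 - A^-6; d^4 = A^8 + 4*A^4 + 6 + 4*A^-4 + A^-8; d^5 = -A^10 - 5*A^6 - 10*A^2 - 10*A^-2 - 5*A^-6 - A^-10; d^6 = A^12 + 6*A^8 + 15*A^4 + 20 + 15*A^-4 + 6*A^-8 + A^-12.
  A^7 * (d) = -A^9 - A^5
  A^5 * (7) = 7*A^5
  A^3 * (21*d) = -21*A^5 - 21*A
  A^1 * (35*d^2) = 35*A^5 + 70*A + 35*A^-3
  A^-1 * (35*d^3) = -35*A^5 - 105*A - 105*A^-3 - 35*A^-7
  A^-3 * (21*d^4) = 21*A^5 + 84*A + 126*A^-3 + 84*A^-7 + 21*A^-11
  A^-5 * (7*d^5) = -7*A^5 - 35*A - 70*A^-3 - 70*A^-7 - 35*A^-11 - 7*A^-15
  A^-7 * (d^6) = A^5 + 6*A + 15*A^-3 + 20*A^-7 + 15*A^-11 + 6*A^-15 + A^-19
Summing the groups: <K> = -A^9 - A + A^-3 - A^-7 + A^-11 - A^-15 + A^-19
Normalise by the writhe: (-A^3)^(-w) = (-A^3)^(-7) = -A^-21, so f(A) = -A^-21 * <K> = A^-12 + A^-20 - A^-24 + A^-28 - A^-32 + A^-36 - A^-40.
Substitute A = t^(-1/4), i.e. A^e → t^(-e/4): V(t) = -t^10 + t^9 - t^8 + t^7 - t^6 + t^5 + t^3

Answer: -t^10 + t^9 - t^8 + t^7 - t^6 + t^5 + t^3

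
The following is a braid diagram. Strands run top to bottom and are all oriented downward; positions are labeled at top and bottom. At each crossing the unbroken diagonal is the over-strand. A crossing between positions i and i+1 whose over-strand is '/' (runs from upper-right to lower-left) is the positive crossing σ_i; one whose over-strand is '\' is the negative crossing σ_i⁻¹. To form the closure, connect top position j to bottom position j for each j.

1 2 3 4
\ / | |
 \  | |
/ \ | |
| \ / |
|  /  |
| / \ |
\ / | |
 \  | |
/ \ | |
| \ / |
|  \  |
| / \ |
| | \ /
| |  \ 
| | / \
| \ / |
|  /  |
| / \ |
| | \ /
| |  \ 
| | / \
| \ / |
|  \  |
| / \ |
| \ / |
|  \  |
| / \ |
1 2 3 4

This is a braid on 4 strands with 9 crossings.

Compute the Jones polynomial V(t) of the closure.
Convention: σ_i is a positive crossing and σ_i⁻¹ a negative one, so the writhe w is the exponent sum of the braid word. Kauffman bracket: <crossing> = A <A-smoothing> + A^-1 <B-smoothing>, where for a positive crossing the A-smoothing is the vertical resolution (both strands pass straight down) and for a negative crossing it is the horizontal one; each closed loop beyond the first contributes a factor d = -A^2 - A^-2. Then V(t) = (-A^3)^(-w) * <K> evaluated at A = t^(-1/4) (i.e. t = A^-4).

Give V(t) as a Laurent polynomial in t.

t^-1 - 2*t^-2 + 3*t^-3 - 2*t^-4 + 3*t^-5 - 2*t^-6 + t^-7 - t^-8

Derivation:
Reading the diagram top to bottom ('/'-over between positions i,i+1 = s_i, '\'-over = s_i^-1): braid word = s1^-1 s2 s1^-1 s2^-1 s3^-1 s2 s3^-1 s2^-1 s2^-1.
Braid: s1^-1 s2 s1^-1 s2^-1 s3^-1 s2 s3^-1 s2^-1 s2^-1 on 4 strands, 9 crossings.
Writhe w = (#positive) - (#negative) = 2 - 7 = -5.
State-sum expansion of <K>. There are 2^9 = 512 states.
For each crossing: s=0 is the vertical smoothing, s=1 horizontal. Crossing k contributes A^(sign_k * (1 - 2*s_k)); loop factor d = -A^2 - A^-2.
Tabulate the states by total A-exponent and number of loops L (A-exp: L × count):
  A^9: L=5 ×1
  A^7: L=4 ×9
  A^5: L=3 ×30, L=5 ×6
  A^3: L=2 ×45, L=4 ×37, L=6 ×2
  A^1: L=1 ×27, L=3 ×78, L=5 ×21
  A^-1: L=2 ×67, L=4 ×53, L=6 ×6
  A^-3: L=1 ×12, L=3 ×53, L=5 ×18, L=7 ×1
  A^-5: L=2 ×14, L=4 ×19, L=6 ×3
  A^-7: L=3 ×6, L=5 ×3
  A^-9: L=4 ×1
Each group contributes A^e * Σ count * d^(L-1):
Powers of d = -A^2 - A^-2: d^2 = A^4 + 2 + A^-4; d^3 = -A^6 - 3*A^2 - 3*A^-2 - A^-6; d^4 = A^8 + 4*A^4 + 6 + 4*A^-4 + A^-8; d^5 = -A^10 - 5*A^6 - 10*A^2 - 10*A^-2 - 5*A^-6 - A^-10; d^6 = A^12 + 6*A^8 + 15*A^4 + 20 + 15*A^-4 + 6*A^-8 + A^-12.
  A^9 * (d^4) = A^17 + 4*A^13 + 6*A^9 + 4*A^5 + A
  A^7 * (9*d^3) = -9*A^13 - 27*A^9 - 27*A^5 - 9*A
  A^5 * (30*d^2 + 6*d^4) = 6*A^13 + 54*A^9 + 96*A^5 + 54*A + 6*A^-3
  A^3 * (45*d + 37*d^3 + 2*d^5) = -2*A^13 - 47*A^9 - 176*A^5 - 176*A - 47*A^-3 - 2*A^-7
  A^1 * (27 + 78*d^2 + 21*d^4) = 21*A^9 + 162*A^5 + 309*A + 162*A^-3 + 21*A^-7
  A^-1 * (67*d + 53*d^3 + 6*d^5) = -6*A^9 - 83*A^5 - 286*A - 286*A^-3 - 83*A^-7 - 6*A^-11
  A^-3 * (12 + 53*d^2 + 18*d^4 + d^6) = A^9 + 24*A^5 + 140*A + 246*A^-3 + 140*A^-7 + 24*A^-11 + A^-15
  A^-5 * (14*d + 19*d^3 + 3*d^5) = -3*A^5 - 34*A - 101*A^-3 - 101*A^-7 - 34*A^-11 - 3*A^-15
  A^-7 * (6*d^2 + 3*d^4) = 3*A + 18*A^-3 + 30*A^-7 + 18*A^-11 + 3*A^-15
  A^-9 * (d^3) = -A^-3 - 3*A^-7 - 3*A^-11 - A^-15
Summing the groups: <K> = A^17 - A^13 + 2*A^9 - 3*A^5 + 2*A - 3*A^-3 + 2*A^-7 - A^-11
Normalise by the writhe: (-A^3)^(-w) = (-A^3)^(5) = -A^15, so f(A) = -A^15 * <K> = -A^32 + A^28 - 2*A^24 + 3*A^20 - 2*A^16 + 3*A^12 - 2*A^8 + A^4.
Substitute A = t^(-1/4), i.e. A^e → t^(-e/4): V(t) = t^-1 - 2*t^-2 + 3*t^-3 - 2*t^-4 + 3*t^-5 - 2*t^-6 + t^-7 - t^-8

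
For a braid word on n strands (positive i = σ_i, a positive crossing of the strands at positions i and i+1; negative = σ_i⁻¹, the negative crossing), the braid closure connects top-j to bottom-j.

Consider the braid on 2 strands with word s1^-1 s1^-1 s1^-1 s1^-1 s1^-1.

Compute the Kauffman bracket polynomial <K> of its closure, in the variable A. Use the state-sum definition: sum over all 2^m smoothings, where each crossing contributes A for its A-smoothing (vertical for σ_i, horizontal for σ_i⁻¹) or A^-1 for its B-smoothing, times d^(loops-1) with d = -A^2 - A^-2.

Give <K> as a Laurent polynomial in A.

A^13 - A^9 + A^5 - A - A^-7

Derivation:
Braid: s1^-1 s1^-1 s1^-1 s1^-1 s1^-1 on 2 strands, 5 crossings.
Writhe w = (#positive) - (#negative) = 0 - 5 = -5.
State-sum expansion of <K>. There are 2^5 = 32 states.
For each crossing: s=0 is the vertical smoothing, s=1 horizontal. Crossing k contributes A^(sign_k * (1 - 2*s_k)); loop factor d = -A^2 - A^-2.
  state 00000: A-exp=-5, loops=2, term = A^-5 * d^1
  state 00001: A-exp=-3, loops=1, term = A^-3 * d^0
  state 00010: A-exp=-3, loops=1, term = A^-3 * d^0
  state 00011: A-exp=-1, loops=2, term = A^-1 * d^1
  state 00100: A-exp=-3, loops=1, term = A^-3 * d^0
  state 00101: A-exp=-1, loops=2, term = A^-1 * d^1
  state 00110: A-exp=-1, loops=2, term = A^-1 * d^1
  state 00111: A-exp=+1, loops=3, term = A^1 * d^2
  state 01000: A-exp=-3, loops=1, term = A^-3 * d^0
  state 01001: A-exp=-1, loops=2, term = A^-1 * d^1
  state 01010: A-exp=-1, loops=2, term = A^-1 * d^1
  state 01011: A-exp=+1, loops=3, term = A^1 * d^2
  state 01100: A-exp=-1, loops=2, term = A^-1 * d^1
  state 01101: A-exp=+1, loops=3, term = A^1 * d^2
  state 01110: A-exp=+1, loops=3, term = A^1 * d^2
  state 01111: A-exp=+3, loops=4, term = A^3 * d^3
  state 10000: A-exp=-3, loops=1, term = A^-3 * d^0
  state 10001: A-exp=-1, loops=2, term = A^-1 * d^1
  state 10010: A-exp=-1, loops=2, term = A^-1 * d^1
  state 10011: A-exp=+1, loops=3, term = A^1 * d^2
  state 10100: A-exp=-1, loops=2, term = A^-1 * d^1
  state 10101: A-exp=+1, loops=3, term = A^1 * d^2
  state 10110: A-exp=+1, loops=3, term = A^1 * d^2
  state 10111: A-exp=+3, loops=4, term = A^3 * d^3
  state 11000: A-exp=-1, loops=2, term = A^-1 * d^1
  state 11001: A-exp=+1, loops=3, term = A^1 * d^2
  state 11010: A-exp=+1, loops=3, term = A^1 * d^2
  state 11011: A-exp=+3, loops=4, term = A^3 * d^3
  state 11100: A-exp=+1, loops=3, term = A^1 * d^2
  state 11101: A-exp=+3, loops=4, term = A^3 * d^3
  state 11110: A-exp=+3, loops=4, term = A^3 * d^3
  state 11111: A-exp=+5, loops=5, term = A^5 * d^4
Collect the terms by A-exponent (count of states per loop number):
Powers of d = -A^2 - A^-2: d^2 = A^4 + 2 + A^-4; d^3 = -A^6 - 3*A^2 - 3*A^-2 - A^-6; d^4 = A^8 + 4*A^4 + 6 + 4*A^-4 + A^-8.
  A^5 * (d^4) = A^13 + 4*A^9 + 6*A^5 + 4*A + A^-3
  A^3 * (5*d^3) = -5*A^9 - 15*A^5 - 15*A - 5*A^-3
  A^1 * (10*d^2) = 10*A^5 + 20*A + 10*A^-3
  A^-1 * (10*d) = -10*A - 10*A^-3
  A^-3 * (5) = 5*A^-3
  A^-5 * (d) = -A^-3 - A^-7
Summing the groups: <K> = A^13 - A^9 + A^5 - A - A^-7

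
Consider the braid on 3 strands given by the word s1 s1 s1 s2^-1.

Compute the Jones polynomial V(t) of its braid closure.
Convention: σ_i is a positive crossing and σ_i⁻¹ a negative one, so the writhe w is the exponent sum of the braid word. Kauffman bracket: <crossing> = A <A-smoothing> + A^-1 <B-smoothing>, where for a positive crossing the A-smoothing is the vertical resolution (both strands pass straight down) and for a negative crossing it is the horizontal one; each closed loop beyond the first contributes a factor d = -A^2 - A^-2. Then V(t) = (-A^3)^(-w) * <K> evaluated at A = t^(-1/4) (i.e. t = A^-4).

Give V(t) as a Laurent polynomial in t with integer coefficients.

-t^4 + t^3 + t

Derivation:
The presented braid s1 s1 s1 s2^-1 on 3 strands reduces by inverse Markov moves (closure unchanged at each step):
  Destabilize: the word has the form β·s2^-1 where s2^-1 occurs only as the final letter (β ∈ B_2); drop it and the last strand → 2 strands.
Reduced to β = s1 s1 s1 on 2 strands, 3 crossings.
Compute on β:
Braid: s1 s1 s1 on 2 strands, 3 crossings.
Writhe w = (#positive) - (#negative) = 3 - 0 = 3.
Computing the Kauffman bracket via state sum. There are 2^3 = 8 states.
Each crossing splits two ways (0=vertical, 1=horizontal). The state's weight is A^(#A-smoothings - #B-smoothings) * d^(loops - 1).
  state 000: A-exp=+3, loops=2, term = A^3 * d^1
  state 001: A-exp=+1, loops=1, term = A^1 * d^0
  state 010: A-exp=+1, loops=1, term = A^1 * d^0
  state 011: A-exp=-1, loops=2, term = A^-1 * d^1
  state 100: A-exp=+1, loops=1, term = A^1 * d^0
  state 101: A-exp=-1, loops=2, term = A^-1 * d^1
  state 110: A-exp=-1, loops=2, term = A^-1 * d^1
  state 111: A-exp=-3, loops=3, term = A^-3 * d^2
Collect the terms by A-exponent (count of states per loop number):
Powers of d = -A^2 - A^-2: d^2 = A^4 + 2 + A^-4.
  A^3 * (d) = -A^5 - A
  A^1 * (3) = 3*A
  A^-1 * (3*d) = -3*A - 3*A^-3
  A^-3 * (d^2) = A + 2*A^-3 + A^-7
Summing the groups: <K> = -A^5 - A^-3 + A^-7
Normalise by the writhe: (-A^3)^(-w) = (-A^3)^(-3) = -A^-9, so f(A) = -A^-9 * <K> = A^-4 + A^-12 - A^-16.
Substitute A = t^(-1/4), i.e. A^e → t^(-e/4): V(t) = -t^4 + t^3 + t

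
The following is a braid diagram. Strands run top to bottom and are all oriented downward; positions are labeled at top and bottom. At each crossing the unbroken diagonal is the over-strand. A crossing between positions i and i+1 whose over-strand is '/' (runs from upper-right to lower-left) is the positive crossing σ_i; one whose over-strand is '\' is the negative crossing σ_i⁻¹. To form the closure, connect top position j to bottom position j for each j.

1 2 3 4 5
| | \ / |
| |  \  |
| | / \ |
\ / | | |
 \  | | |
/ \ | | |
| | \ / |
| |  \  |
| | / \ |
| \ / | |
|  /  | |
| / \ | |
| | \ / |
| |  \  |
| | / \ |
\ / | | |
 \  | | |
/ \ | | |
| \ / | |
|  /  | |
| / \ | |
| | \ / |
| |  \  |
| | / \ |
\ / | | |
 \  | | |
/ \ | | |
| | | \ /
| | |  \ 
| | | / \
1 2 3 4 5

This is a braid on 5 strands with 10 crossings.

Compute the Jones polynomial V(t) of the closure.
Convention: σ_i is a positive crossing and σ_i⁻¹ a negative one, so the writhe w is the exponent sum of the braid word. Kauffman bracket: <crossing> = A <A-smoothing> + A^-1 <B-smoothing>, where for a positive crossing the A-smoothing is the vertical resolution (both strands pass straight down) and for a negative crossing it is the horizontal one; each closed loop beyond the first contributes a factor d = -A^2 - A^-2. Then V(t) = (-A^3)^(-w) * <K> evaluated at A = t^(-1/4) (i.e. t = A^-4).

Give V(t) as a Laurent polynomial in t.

1 - 2*t^-1 + 4*t^-2 - 5*t^-3 + 7*t^-4 - 7*t^-5 + 6*t^-6 - 5*t^-7 + 3*t^-8 - t^-9

Derivation:
Reading the diagram top to bottom ('/'-over between positions i,i+1 = s_i, '\'-over = s_i^-1): braid word = s3^-1 s1^-1 s3^-1 s2 s3^-1 s1^-1 s2 s3^-1 s1^-1 s4^-1.
The presented braid s3^-1 s1^-1 s3^-1 s2 s3^-1 s1^-1 s2 s3^-1 s1^-1 s4^-1 on 5 strands reduces by inverse Markov moves (closure unchanged at each step):
  Destabilize: the word has the form β·s4^-1 where s4^-1 occurs only as the final letter (β ∈ B_4); drop it and the last strand → 4 strands.
Reduced to β = s3^-1 s1^-1 s3^-1 s2 s3^-1 s1^-1 s2 s3^-1 s1^-1 on 4 strands, 9 crossings.
Compute on β:
Braid: s3^-1 s1^-1 s3^-1 s2 s3^-1 s1^-1 s2 s3^-1 s1^-1 on 4 strands, 9 crossings.
Writhe w = (#positive) - (#negative) = 2 - 7 = -5.
Computing the Kauffman bracket via state sum. There are 2^9 = 512 states.
Each crossing splits two ways (0=vertical, 1=horizontal). The state's weight is A^(#A-smoothings - #B-smoothings) * d^(loops - 1).
Tabulate the states by total A-exponent and number of loops L (A-exp: L × count):
  A^9: L=7 ×1
  A^7: L=6 ×9
  A^5: L=5 ×36
  A^3: L=4 ×83, L=6 ×1
  A^1: L=3 ×118, L=5 ×8
  A^-1: L=2 ×100, L=4 ×26
  A^-3: L=1 ×41, L=3 ×42, L=5 ×1
  A^-5: L=2 ×31, L=4 ×5
  A^-7: L=3 ×9
  A^-9: L=4 ×1
Each group contributes A^e * Σ count * d^(L-1):
Powers of d = -A^2 - A^-2: d^2 = A^4 + 2 + A^-4; d^3 = -A^6 - 3*A^2 - 3*A^-2 - A^-6; d^4 = A^8 + 4*A^4 + 6 + 4*A^-4 + A^-8; d^5 = -A^10 - 5*A^6 - 10*A^2 - 10*A^-2 - 5*A^-6 - A^-10; d^6 = A^12 + 6*A^8 + 15*A^4 + 20 + 15*A^-4 + 6*A^-8 + A^-12.
  A^9 * (d^6) = A^21 + 6*A^17 + 15*A^13 + 20*A^9 + 15*A^5 + 6*A + A^-3
  A^7 * (9*d^5) = -9*A^17 - 45*A^13 - 90*A^9 - 90*A^5 - 45*A - 9*A^-3
  A^5 * (36*d^4) = 36*A^13 + 144*A^9 + 216*A^5 + 144*A + 36*A^-3
  A^3 * (83*d^3 + d^5) = -A^13 - 88*A^9 - 259*A^5 - 259*A - 88*A^-3 - A^-7
  A^1 * (118*d^2 + 8*d^4) = 8*A^9 + 150*A^5 + 284*A + 150*A^-3 + 8*A^-7
  A^-1 * (100*d + 26*d^3) = -26*A^5 - 178*A - 178*A^-3 - 26*A^-7
  A^-3 * (41 + 42*d^2 + d^4) = A^5 + 46*A + 131*A^-3 + 46*A^-7 + A^-11
  A^-5 * (31*d + 5*d^3) = -5*A - 46*A^-3 - 46*A^-7 - 5*A^-11
  A^-7 * (9*d^2) = 9*A^-3 + 18*A^-7 + 9*A^-11
  A^-9 * (d^3) = -A^-3 - 3*A^-7 - 3*A^-11 - A^-15
Summing the groups: <K> = A^21 - 3*A^17 + 5*A^13 - 6*A^9 + 7*A^5 - 7*A + 5*A^-3 - 4*A^-7 + 2*A^-11 - A^-15
Normalise by the writhe: (-A^3)^(-w) = (-A^3)^(5) = -A^15, so f(A) = -A^15 * <K> = -A^36 + 3*A^32 - 5*A^28 + 6*A^24 - 7*A^20 + 7*A^16 - 5*A^12 + 4*A^8 - 2*A^4 + 1.
Substitute A = t^(-1/4), i.e. A^e → t^(-e/4): V(t) = 1 - 2*t^-1 + 4*t^-2 - 5*t^-3 + 7*t^-4 - 7*t^-5 + 6*t^-6 - 5*t^-7 + 3*t^-8 - t^-9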